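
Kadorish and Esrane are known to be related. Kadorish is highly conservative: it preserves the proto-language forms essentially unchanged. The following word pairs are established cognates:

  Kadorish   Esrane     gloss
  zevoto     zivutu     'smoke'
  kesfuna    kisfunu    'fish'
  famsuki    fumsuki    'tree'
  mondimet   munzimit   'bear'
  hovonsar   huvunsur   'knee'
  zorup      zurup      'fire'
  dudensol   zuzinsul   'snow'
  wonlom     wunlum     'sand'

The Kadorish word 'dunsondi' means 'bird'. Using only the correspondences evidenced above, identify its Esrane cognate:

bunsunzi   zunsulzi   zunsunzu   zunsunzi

zunsunzi

dudensol ~ zuzinsul — Kadorish d corresponds to Esrane z word-initially before a back vowel.
mondimet ~ munzimit, hovonsar ~ huvunsur — Kadorish o corresponds to Esrane u after a consonant, before a nasal.
mondimet ~ munzimit — Kadorish d corresponds to Esrane z after a consonant, before a front vowel.
Applying these to Kadorish 'dunsondi':
  dunsondi → zunsondi   (d→z word-initially before a back vowel)
  zunsondi → zunsundi   (o→u after a consonant, before a nasal)
  zunsundi → zunsunzi   (d→z after a consonant, before a front vowel)
So the Esrane cognate is 'zunsunzi'.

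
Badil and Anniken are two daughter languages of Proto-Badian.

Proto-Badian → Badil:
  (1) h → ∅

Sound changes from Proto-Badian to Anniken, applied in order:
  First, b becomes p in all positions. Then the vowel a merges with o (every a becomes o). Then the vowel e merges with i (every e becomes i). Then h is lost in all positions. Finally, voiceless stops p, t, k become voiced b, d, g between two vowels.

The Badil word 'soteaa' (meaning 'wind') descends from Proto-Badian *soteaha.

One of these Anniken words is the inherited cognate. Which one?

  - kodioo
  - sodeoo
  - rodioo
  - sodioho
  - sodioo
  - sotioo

sodioo

Anniken: start from *soteaha.
  rule 1: no change — soteaha
  rule 2 (vowel merger): soteaha → soteoho
  rule 3 (vowel merger): soteoho → sotioho
  rule 4 (h-loss): sotioho → sotioo
  rule 5 (intervocalic voicing): sotioo → sodioo
  ⇒ Anniken sodioo
Only 'sodioo' matches the regular Anniken development of *soteaha.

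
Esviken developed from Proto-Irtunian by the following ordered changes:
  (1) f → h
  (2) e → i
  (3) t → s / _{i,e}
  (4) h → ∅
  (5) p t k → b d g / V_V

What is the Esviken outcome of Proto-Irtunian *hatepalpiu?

asibalpiu

Esviken: *hatepalpiu
  hatepalpiu (rule 1 does not apply)
  hatepalpiu → hatipalpiu   [vowel merger]
  hatipalpiu → hasipalpiu   [palatalisation]
  hasipalpiu → asipalpiu   [h-loss]
  asipalpiu → asibalpiu   [intervocalic voicing]
  giving Esviken asibalpiu.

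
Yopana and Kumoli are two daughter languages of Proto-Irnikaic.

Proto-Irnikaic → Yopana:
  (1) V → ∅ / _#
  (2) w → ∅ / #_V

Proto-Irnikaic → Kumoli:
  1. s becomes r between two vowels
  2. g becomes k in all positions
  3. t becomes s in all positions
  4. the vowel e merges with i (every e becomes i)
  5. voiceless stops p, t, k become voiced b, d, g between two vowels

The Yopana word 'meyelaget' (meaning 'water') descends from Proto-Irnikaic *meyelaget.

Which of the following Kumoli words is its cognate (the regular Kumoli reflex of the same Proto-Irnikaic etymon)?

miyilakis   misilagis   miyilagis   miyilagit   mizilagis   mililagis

miyilagis

Kumoli: *meyelaget > meyelaket > meyelakes > miyilakis > miyilagis  (by unconditioned shift, unconditioned shift, vowel merger, intervocalic voicing)
Among the options, 'miyilagis' alone shows every Kumoli change applied in order.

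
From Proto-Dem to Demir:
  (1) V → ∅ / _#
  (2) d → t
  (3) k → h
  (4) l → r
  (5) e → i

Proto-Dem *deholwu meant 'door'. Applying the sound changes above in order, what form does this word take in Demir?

Demir: *deholwu
  deholwu → deholw   [apocope]
  deholw → teholw   [unconditioned shift]
  teholw (rule 3 does not apply)
  teholw → tehorw   [unconditioned shift]
  tehorw → tihorw   [vowel merger]
  giving Demir tihorw.

tihorw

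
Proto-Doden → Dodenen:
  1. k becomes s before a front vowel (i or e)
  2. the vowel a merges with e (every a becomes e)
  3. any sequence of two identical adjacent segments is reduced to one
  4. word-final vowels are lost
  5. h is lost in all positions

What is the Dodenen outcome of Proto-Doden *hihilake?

Dodenen: start from *hihilake.
  rule 1 (palatalisation): hihilake → hihilase
  rule 2 (vowel merger): hihilase → hihilese
  rule 3: no change — hihilese
  rule 4 (apocope): hihilese → hihiles
  rule 5 (h-loss): hihiles → iiles
  ⇒ Dodenen iiles

iiles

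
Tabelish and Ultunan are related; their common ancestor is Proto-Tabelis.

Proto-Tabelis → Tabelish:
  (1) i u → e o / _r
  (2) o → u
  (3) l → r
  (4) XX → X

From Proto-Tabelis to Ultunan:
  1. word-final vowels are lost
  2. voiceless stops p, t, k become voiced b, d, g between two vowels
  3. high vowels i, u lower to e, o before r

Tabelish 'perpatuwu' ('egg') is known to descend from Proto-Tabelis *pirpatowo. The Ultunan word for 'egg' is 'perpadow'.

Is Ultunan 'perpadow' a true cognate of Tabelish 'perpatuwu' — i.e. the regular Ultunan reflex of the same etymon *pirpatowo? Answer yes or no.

yes

Derive the expected Ultunan reflex of *pirpatowo:
Ultunan: *pirpatowo
  pirpatowo → pirpatow   [apocope]
  pirpatow → pirpadow   [intervocalic voicing]
  pirpadow → perpadow   [pre-rhotic lowering]
  giving Ultunan perpadow.
Ultunan 'perpadow' matches the regular reflex exactly, so the pair is cognate.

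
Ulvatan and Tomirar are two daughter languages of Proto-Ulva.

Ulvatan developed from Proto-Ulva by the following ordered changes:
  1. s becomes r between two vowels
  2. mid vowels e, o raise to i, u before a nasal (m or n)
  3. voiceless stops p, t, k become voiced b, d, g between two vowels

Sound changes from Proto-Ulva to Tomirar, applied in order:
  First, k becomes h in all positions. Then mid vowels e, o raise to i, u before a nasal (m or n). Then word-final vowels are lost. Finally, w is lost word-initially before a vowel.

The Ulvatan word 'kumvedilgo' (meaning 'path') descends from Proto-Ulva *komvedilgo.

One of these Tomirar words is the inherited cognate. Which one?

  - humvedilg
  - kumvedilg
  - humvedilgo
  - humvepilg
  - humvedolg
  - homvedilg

humvedilg

Tomirar: *komvedilgo
  komvedilgo → homvedilgo   [unconditioned shift]
  homvedilgo → humvedilgo   [pre-nasal raising]
  humvedilgo → humvedilg   [apocope]
  humvedilg (rule 4 does not apply)
  giving Tomirar humvedilg.
The other candidates each miss or misapply at least one Tomirar change.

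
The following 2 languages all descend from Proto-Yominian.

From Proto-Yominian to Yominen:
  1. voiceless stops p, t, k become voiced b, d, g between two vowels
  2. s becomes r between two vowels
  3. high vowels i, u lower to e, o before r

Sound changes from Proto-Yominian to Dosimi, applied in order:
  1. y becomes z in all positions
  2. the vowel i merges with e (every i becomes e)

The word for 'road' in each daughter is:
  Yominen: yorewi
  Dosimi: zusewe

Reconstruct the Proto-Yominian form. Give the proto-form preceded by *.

Position 3: Yominen has r, Dosimi has s. Dosimi preserves s here (none of its changes turn any other segment into s), so the proto-segment is *s.
Position 1: Yominen has y, Dosimi has z. Yominen preserves y here (none of its changes turn any other segment into y), so the proto-segment is *y.
Continuing position by position gives *yusewi; check it forward:
Yominen: *yusewi > yurewi > yorewi  (by rhotacism, pre-rhotic lowering)
Dosimi: start from *yusewi.
  rule 1 (unconditioned shift): yusewi → zusewi
  rule 2 (vowel merger): zusewi → zusewe
  ⇒ Dosimi zusewe
No other proto-form is consistent with every reflex, so the reconstruction is *yusewi.

*yusewi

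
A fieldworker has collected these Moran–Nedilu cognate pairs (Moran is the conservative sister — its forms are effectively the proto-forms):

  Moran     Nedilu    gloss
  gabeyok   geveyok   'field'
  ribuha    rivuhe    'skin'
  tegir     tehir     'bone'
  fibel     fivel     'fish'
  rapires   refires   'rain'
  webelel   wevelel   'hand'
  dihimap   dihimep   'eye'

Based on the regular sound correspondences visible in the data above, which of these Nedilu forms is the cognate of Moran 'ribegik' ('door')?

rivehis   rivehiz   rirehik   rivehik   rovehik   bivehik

rivehik

gabeyok ~ geveyok, fibel ~ fivel — Moran b corresponds to Nedilu v between vowels (before a front vowel).
tegir ~ tehir — Moran g corresponds to Nedilu h between vowels (before a front vowel).
Applying these to Moran 'ribegik':
  ribegik → rivegik   (b→v between vowels (before a front vowel))
  rivegik → rivehik   (g→h between vowels (before a front vowel))
So the Nedilu cognate is 'rivehik'.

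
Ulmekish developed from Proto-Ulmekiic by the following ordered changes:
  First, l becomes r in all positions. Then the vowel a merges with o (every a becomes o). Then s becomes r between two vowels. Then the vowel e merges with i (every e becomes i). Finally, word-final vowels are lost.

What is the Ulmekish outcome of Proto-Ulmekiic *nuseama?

Ulmekish: *nuseama
  nuseama (rule 1 does not apply)
  nuseama → nuseomo   [vowel merger]
  nuseomo → nureomo   [rhotacism]
  nureomo → nuriomo   [vowel merger]
  nuriomo → nuriom   [apocope]
  giving Ulmekish nuriom.

nuriom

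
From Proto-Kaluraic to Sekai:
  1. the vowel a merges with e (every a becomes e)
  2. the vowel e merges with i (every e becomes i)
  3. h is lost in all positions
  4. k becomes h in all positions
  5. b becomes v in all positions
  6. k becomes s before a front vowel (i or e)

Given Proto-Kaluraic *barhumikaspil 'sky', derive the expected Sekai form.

virumihispil

Sekai: *barhumikaspil
  barhumikaspil → berhumikespil   [vowel merger]
  berhumikespil → birhumikispil   [vowel merger]
  birhumikispil → birumikispil   [h-loss]
  birumikispil → birumihispil   [unconditioned shift]
  birumihispil → virumihispil   [unconditioned shift]
  virumihispil (rule 6 does not apply)
  giving Sekai virumihispil.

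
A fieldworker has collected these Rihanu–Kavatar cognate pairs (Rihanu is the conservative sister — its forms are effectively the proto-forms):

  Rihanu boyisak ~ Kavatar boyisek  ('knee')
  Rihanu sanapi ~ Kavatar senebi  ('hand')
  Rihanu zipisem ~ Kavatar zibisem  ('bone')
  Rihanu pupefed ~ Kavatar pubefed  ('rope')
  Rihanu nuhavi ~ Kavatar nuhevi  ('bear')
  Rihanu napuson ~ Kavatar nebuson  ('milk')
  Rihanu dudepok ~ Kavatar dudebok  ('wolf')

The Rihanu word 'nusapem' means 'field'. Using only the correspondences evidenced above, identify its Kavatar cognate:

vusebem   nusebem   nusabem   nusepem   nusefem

sanapi ~ senebi, napuson ~ nebuson — Rihanu a corresponds to Kavatar e after a consonant, before a labial obstruent.
pupefed ~ pubefed — Rihanu p corresponds to Kavatar b between vowels (before a front vowel).
Applying these to Rihanu 'nusapem':
  nusapem → nusepem   (a→e after a consonant, before a labial obstruent)
  nusepem → nusebem   (p→b between vowels (before a front vowel))
So the Kavatar cognate is 'nusebem'.

nusebem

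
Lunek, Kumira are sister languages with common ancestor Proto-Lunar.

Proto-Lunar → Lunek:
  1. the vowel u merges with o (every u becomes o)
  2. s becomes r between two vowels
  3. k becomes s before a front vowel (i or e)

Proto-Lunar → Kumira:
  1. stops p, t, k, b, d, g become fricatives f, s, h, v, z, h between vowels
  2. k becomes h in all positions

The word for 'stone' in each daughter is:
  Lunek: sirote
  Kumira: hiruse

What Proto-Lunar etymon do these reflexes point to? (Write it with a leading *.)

Position 1: Lunek has s, Kumira has h. Taking the neighbouring segments as reconstructed: Lunek s could go back to *k or *s; Kumira h could go back to *k or *h — the one source consistent with every daughter is *k.
Position 5: Lunek has t, Kumira has s. Lunek preserves t here (none of its changes turn any other segment into t), so the proto-segment is *t.
Position 4: Lunek has o, Kumira has u. Kumira preserves u here (none of its changes turn any other segment into u), so the proto-segment is *u.
Verify the candidate proto-form against each daughter:
Lunek: start from *kirute.
  rule 1 (vowel merger): kirute → kirote
  rule 2: no change — kirote
  rule 3 (palatalisation): kirote → sirote
  ⇒ Lunek sirote
Kumira: *kirute
  kirute → kiruse   [intervocalic lenition]
  kiruse → hiruse   [unconditioned shift]
  giving Kumira hiruse.
Only *kirute yields all of Lunek sirote, Kumira hiruse.

*kirute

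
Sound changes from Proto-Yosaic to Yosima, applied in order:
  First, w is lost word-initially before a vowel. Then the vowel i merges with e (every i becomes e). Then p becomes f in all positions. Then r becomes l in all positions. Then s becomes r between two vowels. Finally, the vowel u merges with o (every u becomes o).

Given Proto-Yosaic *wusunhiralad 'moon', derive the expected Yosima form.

Yosima: start from *wusunhiralad.
  rule 1 (glide loss): wusunhiralad → usunhiralad
  rule 2 (vowel merger): usunhiralad → usunheralad
  rule 3: no change — usunheralad
  rule 4 (unconditioned shift): usunheralad → usunhelalad
  rule 5 (rhotacism): usunhelalad → urunhelalad
  rule 6 (vowel merger): urunhelalad → oronhelalad
  ⇒ Yosima oronhelalad

oronhelalad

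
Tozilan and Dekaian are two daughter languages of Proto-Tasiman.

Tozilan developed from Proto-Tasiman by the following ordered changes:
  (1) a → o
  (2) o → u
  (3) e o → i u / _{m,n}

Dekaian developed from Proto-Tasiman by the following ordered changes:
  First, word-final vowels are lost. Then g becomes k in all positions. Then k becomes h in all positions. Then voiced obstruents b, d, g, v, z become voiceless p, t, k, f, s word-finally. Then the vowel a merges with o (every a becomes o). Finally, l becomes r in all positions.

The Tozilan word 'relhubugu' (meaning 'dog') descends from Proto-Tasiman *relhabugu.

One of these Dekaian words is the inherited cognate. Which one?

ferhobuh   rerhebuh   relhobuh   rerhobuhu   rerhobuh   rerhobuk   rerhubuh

rerhobuh

Dekaian: *relhabugu > relhabug > relhabuk > relhabuh > relhobuh > rerhobuh  (by apocope, unconditioned shift, unconditioned shift, vowel merger, unconditioned shift)
Among the options, 'rerhobuh' alone shows every Dekaian change applied in order.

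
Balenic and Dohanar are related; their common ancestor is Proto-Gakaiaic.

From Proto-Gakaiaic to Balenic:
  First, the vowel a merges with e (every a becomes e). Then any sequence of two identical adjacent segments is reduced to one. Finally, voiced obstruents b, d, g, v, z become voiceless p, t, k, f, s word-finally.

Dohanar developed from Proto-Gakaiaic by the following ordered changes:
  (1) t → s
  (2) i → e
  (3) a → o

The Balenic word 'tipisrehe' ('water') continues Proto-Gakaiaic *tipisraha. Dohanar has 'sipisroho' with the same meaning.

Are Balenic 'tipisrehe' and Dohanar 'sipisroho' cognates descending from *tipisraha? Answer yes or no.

Derive the expected Dohanar reflex of *tipisraha:
Dohanar: *tipisraha > sipisraha > sepesraha > sepesroho  (by unconditioned shift, vowel merger, vowel merger)
The regular Dohanar reflex would be 'sepesroho', but the attested form is 'sipisroho'. The correspondence is irregular, so they are not cognates (the Dohanar form has a different source).

no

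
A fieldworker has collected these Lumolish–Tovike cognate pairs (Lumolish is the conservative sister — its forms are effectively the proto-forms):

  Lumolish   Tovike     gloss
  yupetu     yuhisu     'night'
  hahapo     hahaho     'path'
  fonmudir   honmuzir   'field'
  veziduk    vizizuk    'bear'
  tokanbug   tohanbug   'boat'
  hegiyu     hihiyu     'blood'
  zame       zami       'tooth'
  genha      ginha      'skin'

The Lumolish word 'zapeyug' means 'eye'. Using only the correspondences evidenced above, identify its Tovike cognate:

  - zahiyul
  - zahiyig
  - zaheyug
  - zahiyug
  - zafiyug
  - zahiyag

yupetu ~ yuhisu — Lumolish p corresponds to Tovike h between vowels (before a front vowel).
yupetu ~ yuhisu, veziduk ~ vizizuk — Lumolish e corresponds to Tovike i after a consonant, before a consonant other than r, m, n, p, b, f, v.
Applying these to Lumolish 'zapeyug':
  zapeyug → zaheyug   (p→h between vowels (before a front vowel))
  zaheyug → zahiyug   (e→i after a consonant, before a consonant other than r, m, n, p, b, f, v)
So the Tovike cognate is 'zahiyug'.

zahiyug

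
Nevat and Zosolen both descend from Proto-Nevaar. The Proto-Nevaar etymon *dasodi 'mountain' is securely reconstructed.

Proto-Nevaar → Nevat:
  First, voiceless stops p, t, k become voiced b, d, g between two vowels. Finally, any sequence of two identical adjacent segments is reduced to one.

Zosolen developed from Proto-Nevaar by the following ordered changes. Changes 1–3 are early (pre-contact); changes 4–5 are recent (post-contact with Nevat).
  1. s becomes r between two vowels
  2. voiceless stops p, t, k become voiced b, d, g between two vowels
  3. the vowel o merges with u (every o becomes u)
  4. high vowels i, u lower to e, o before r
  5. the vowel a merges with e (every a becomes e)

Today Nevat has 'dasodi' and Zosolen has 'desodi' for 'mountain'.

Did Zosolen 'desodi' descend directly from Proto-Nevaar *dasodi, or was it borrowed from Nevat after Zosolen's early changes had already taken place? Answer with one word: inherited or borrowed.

If inherited, *dasodi would pass through all of Zosolen's changes:
Zosolen: start from *dasodi.
  rule 1 (rhotacism): dasodi → darodi
  rule 2: no change — darodi
  rule 3 (vowel merger): darodi → darudi
  rule 4: no change — darudi
  rule 5 (vowel merger): darudi → derudi
  ⇒ Zosolen derudi
If borrowed from Nevat 'dasodi' after the early changes, it would undergo only the recent ones:
  rule 4 (pre-rhotic lowering): no change (dasodi)
  rule 5 (vowel merger): dasodi → desodi
  ⇒ as a loan: desodi
Zosolen 'desodi' matches the loan outcome 'desodi', not the inherited 'derudi' — it skipped the early Zosolen changes, so it was borrowed from Nevat.

borrowed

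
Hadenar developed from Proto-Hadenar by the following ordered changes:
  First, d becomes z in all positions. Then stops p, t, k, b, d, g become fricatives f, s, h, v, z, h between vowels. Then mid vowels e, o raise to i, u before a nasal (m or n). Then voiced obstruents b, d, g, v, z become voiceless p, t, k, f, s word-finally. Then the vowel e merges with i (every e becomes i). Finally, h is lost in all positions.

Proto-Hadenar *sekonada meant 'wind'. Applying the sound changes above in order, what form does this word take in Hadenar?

siunaza

Hadenar: start from *sekonada.
  rule 1 (unconditioned shift): sekonada → sekonaza
  rule 2 (intervocalic lenition): sekonaza → sehonaza
  rule 3 (pre-nasal raising): sehonaza → sehunaza
  rule 4: no change — sehunaza
  rule 5 (vowel merger): sehunaza → sihunaza
  rule 6 (h-loss): sihunaza → siunaza
  ⇒ Hadenar siunaza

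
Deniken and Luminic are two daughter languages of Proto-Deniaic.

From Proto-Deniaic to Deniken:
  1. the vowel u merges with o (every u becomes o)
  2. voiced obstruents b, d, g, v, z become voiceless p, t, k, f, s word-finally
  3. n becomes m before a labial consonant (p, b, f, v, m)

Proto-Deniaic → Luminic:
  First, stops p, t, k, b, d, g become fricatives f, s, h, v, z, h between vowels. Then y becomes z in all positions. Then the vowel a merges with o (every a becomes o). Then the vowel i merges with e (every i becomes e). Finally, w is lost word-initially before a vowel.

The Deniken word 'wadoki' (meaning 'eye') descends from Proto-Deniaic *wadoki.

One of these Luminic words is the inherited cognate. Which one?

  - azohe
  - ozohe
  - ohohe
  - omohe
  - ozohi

ozohe

Luminic: *wadoki > wazohi > wozohi > wozohe > ozohe  (by intervocalic lenition, vowel merger, vowel merger, glide loss)
Among the options, 'ozohe' alone shows every Luminic change applied in order.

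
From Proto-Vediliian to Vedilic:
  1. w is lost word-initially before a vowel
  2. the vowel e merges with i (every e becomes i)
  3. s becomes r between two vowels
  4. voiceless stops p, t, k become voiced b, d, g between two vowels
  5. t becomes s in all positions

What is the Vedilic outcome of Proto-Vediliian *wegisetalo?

igiridalo

Vedilic: *wegisetalo
  wegisetalo → egisetalo   [glide loss]
  egisetalo → igisitalo   [vowel merger]
  igisitalo → igiritalo   [rhotacism]
  igiritalo → igiridalo   [intervocalic voicing]
  igiridalo (rule 5 does not apply)
  giving Vedilic igiridalo.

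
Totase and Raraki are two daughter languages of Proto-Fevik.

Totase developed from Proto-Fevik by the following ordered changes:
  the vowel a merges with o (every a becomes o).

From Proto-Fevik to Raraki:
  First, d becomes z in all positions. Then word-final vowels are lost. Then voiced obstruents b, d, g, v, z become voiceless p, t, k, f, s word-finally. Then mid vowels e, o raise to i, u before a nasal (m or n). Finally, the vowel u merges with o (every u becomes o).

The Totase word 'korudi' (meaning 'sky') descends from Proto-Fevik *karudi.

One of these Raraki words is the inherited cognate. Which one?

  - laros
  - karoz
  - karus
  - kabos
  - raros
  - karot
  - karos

karos

Raraki: start from *karudi.
  rule 1 (unconditioned shift): karudi → karuzi
  rule 2 (apocope): karuzi → karuz
  rule 3 (final devoicing): karuz → karus
  rule 4: no change — karus
  rule 5 (vowel merger): karus → karos
  ⇒ Raraki karos
The other candidates each miss or misapply at least one Raraki change.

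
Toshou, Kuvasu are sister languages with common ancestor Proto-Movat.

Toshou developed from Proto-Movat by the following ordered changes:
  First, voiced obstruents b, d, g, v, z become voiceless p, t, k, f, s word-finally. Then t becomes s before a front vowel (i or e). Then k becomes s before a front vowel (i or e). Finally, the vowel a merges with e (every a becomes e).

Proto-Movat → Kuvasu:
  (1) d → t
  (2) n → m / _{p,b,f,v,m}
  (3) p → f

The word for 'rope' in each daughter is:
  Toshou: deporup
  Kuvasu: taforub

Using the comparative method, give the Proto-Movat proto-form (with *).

Position 1: Toshou has d, Kuvasu has t. Toshou preserves d here (none of its changes turn any other segment into d), so the proto-segment is *d.
Position 3: Toshou has p, Kuvasu has f. Taking the neighbouring segments as reconstructed: Toshou p can only go back to *p; Kuvasu f could go back to *p or *f — the one source consistent with every daughter is *p.
This points to *daporub. Verify forward in each daughter:
Toshou: *daporub
  daporub → daporup   [final devoicing]
  daporup (rule 2 does not apply)
  daporup (rule 3 does not apply)
  daporup → deporup   [vowel merger]
  giving Toshou deporup.
Kuvasu: *daporub > taporub > taforub  (by unconditioned shift, unconditioned shift)
*daporub is the unique common source.

*daporub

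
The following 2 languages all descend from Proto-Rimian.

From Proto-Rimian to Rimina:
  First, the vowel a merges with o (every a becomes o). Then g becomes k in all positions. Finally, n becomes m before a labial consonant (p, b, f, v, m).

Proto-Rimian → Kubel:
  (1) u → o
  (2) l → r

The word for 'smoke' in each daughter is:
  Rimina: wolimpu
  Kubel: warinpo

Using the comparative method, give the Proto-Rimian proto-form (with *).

*walinpu

Position 7: Rimina has u, Kubel has o. Rimina preserves u here (none of its changes turn any other segment into u), so the proto-segment is *u.
Position 5: Rimina has m, Kubel has n. Kubel preserves n here (none of its changes turn any other segment into n), so the proto-segment is *n.
Position 2: Rimina has o, Kubel has a. Kubel preserves a here (none of its changes turn any other segment into a), so the proto-segment is *a.
Verify the candidate proto-form against each daughter:
Rimina: *walinpu
  walinpu → wolinpu   [vowel merger]
  wolinpu (rule 2 does not apply)
  wolinpu → wolimpu   [nasal place assimilation]
  giving Rimina wolimpu.
Kubel: *walinpu > walinpo > warinpo  (by vowel merger, unconditioned shift)
Only *walinpu yields all of Rimina wolimpu, Kubel warinpo.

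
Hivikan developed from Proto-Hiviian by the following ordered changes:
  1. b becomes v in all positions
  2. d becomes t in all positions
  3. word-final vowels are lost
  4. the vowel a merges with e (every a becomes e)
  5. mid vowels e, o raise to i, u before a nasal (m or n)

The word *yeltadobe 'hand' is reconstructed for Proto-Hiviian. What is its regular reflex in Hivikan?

yeltetov

Hivikan: *yeltadobe > yeltadove > yeltatove > yeltatov > yeltetov  (by unconditioned shift, unconditioned shift, apocope, vowel merger)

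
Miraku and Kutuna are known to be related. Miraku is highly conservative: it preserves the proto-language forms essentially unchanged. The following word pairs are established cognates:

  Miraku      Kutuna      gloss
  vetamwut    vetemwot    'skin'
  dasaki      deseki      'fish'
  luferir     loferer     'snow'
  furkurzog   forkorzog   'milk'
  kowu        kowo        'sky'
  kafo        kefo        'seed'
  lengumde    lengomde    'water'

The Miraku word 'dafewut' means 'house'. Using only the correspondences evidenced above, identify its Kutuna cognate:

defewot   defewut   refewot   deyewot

kafo ~ kefo — Miraku a corresponds to Kutuna e after a consonant, before a labial obstruent.
vetamwut ~ vetemwot — Miraku u corresponds to Kutuna o after a consonant, before a consonant other than r, m, n, p, b, f, v.
Applying these to Miraku 'dafewut':
  dafewut → defewut   (a→e after a consonant, before a labial obstruent)
  defewut → defewot   (u→o after a consonant, before a consonant other than r, m, n, p, b, f, v)
So the Kutuna cognate is 'defewot'.

defewot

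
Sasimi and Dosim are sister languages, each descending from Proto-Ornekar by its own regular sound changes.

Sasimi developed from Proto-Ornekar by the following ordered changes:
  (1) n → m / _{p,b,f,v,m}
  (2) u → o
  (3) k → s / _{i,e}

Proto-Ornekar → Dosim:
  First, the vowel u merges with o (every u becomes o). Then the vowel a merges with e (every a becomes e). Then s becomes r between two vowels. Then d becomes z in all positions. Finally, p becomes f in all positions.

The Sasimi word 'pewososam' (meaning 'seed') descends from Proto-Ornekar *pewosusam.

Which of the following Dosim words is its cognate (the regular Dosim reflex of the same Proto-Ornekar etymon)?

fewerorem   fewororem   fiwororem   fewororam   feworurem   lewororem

Dosim: *pewosusam
  pewosusam → pewososam   [vowel merger]
  pewososam → pewososem   [vowel merger]
  pewososem → pewororem   [rhotacism]
  pewororem (rule 4 does not apply)
  pewororem → fewororem   [unconditioned shift]
  giving Dosim fewororem.
Only 'fewororem' matches the regular Dosim development of *pewosusam.

fewororem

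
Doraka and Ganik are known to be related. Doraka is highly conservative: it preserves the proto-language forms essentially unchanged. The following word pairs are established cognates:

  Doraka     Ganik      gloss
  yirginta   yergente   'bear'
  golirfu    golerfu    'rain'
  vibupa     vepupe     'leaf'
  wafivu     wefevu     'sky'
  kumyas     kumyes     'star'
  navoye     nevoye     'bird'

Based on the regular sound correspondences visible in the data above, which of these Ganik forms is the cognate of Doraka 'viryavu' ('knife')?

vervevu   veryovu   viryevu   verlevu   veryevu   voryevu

yirginta ~ yergente, golirfu ~ golerfu — Doraka i corresponds to Ganik e after a consonant, before r.
navoye ~ nevoye — Doraka a corresponds to Ganik e after a consonant, before a labial obstruent.
Applying these to Doraka 'viryavu':
  viryavu → veryavu   (i→e after a consonant, before r)
  veryavu → veryevu   (a→e after a consonant, before a labial obstruent)
So the Ganik cognate is 'veryevu'.

veryevu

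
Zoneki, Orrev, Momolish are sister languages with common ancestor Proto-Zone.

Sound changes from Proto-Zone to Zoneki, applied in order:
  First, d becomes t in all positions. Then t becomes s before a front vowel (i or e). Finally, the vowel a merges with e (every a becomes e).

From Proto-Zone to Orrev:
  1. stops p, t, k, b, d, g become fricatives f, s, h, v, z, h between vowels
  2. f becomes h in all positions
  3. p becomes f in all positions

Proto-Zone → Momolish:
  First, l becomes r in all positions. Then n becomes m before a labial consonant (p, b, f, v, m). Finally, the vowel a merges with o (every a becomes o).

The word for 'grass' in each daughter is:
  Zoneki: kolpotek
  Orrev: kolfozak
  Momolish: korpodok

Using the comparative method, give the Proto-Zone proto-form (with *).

Position 3: Zoneki has l, Orrev has l, Momolish has r. Zoneki preserves l here (none of its changes turn any other segment into l), so the proto-segment is *l.
Position 7: Zoneki has e, Orrev has a, Momolish has o. Orrev preserves a here (none of its changes turn any other segment into a), so the proto-segment is *a.
This points to *kolpodak. Verify forward in each daughter:
Zoneki: start from *kolpodak.
  rule 1 (unconditioned shift): kolpodak → kolpotak
  rule 2: no change — kolpotak
  rule 3 (vowel merger): kolpotak → kolpotek
  ⇒ Zoneki kolpotek
Orrev: *kolpodak > kolpozak > kolfozak  (by intervocalic lenition, unconditioned shift)
Momolish: start from *kolpodak.
  rule 1 (unconditioned shift): kolpodak → korpodak
  rule 2: no change — korpodak
  rule 3 (vowel merger): korpodak → korpodok
  ⇒ Momolish korpodok
*kolpodak is the unique common source.

*kolpodak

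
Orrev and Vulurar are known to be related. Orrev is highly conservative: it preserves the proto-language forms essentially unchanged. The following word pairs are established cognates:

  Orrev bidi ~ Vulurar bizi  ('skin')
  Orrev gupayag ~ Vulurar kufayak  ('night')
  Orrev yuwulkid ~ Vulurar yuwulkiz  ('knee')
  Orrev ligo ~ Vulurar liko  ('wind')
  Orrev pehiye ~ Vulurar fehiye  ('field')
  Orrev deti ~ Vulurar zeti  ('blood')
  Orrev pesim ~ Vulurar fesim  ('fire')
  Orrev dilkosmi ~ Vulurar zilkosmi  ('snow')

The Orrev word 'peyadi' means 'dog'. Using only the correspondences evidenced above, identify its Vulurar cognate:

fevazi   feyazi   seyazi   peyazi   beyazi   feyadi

feyazi

pehiye ~ fehiye, pesim ~ fesim — Orrev p corresponds to Vulurar f word-initially before a front vowel.
bidi ~ bizi — Orrev d corresponds to Vulurar z between vowels (before a front vowel).
Applying these to Orrev 'peyadi':
  peyadi → feyadi   (p→f word-initially before a front vowel)
  feyadi → feyazi   (d→z between vowels (before a front vowel))
So the Vulurar cognate is 'feyazi'.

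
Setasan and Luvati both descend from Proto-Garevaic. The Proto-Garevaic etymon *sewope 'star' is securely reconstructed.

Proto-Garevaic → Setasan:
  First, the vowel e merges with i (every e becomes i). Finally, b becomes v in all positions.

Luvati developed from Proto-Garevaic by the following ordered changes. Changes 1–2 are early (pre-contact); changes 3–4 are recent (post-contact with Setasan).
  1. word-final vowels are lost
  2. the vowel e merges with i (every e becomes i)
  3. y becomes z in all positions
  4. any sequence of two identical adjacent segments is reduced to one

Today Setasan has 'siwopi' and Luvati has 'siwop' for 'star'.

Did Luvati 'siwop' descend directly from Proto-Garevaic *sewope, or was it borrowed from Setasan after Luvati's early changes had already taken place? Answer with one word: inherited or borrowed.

If inherited, *sewope would pass through all of Luvati's changes:
Luvati: *sewope
  sewope → sewop   [apocope]
  sewop → siwop   [vowel merger]
  siwop (rule 3 does not apply)
  siwop (rule 4 does not apply)
  giving Luvati siwop.
If borrowed from Setasan 'siwopi' after the early changes, it would undergo only the recent ones:
  rule 3 (unconditioned shift): no change (siwopi)
  rule 4 (degemination): no change (siwopi)
  ⇒ as a loan: siwopi
Luvati 'siwop' matches the inherited outcome exactly, so it is an inherited cognate, not a loan.

inherited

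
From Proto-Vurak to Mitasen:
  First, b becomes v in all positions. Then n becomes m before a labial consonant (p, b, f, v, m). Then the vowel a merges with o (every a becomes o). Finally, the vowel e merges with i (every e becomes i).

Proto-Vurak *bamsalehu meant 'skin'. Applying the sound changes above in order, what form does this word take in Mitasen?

vomsolihu

Mitasen: start from *bamsalehu.
  rule 1 (unconditioned shift): bamsalehu → vamsalehu
  rule 2: no change — vamsalehu
  rule 3 (vowel merger): vamsalehu → vomsolehu
  rule 4 (vowel merger): vomsolehu → vomsolihu
  ⇒ Mitasen vomsolihu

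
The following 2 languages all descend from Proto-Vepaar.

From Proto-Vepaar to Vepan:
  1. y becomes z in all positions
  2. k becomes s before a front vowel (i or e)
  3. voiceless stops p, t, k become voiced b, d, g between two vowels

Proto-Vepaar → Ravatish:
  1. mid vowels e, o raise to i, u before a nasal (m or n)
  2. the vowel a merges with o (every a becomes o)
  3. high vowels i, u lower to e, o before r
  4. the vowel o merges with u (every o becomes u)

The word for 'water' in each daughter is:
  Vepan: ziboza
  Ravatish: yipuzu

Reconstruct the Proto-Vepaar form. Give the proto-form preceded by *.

*yipoza

Position 4: Vepan has o, Ravatish has u. Vepan preserves o here (none of its changes turn any other segment into o), so the proto-segment is *o.
Position 3: Vepan has b, Ravatish has p. Ravatish preserves p here (none of its changes turn any other segment into p), so the proto-segment is *p.
This points to *yipoza. Verify forward in each daughter:
Vepan: *yipoza
  yipoza → zipoza   [unconditioned shift]
  zipoza (rule 2 does not apply)
  zipoza → ziboza   [intervocalic voicing]
  giving Vepan ziboza.
Ravatish: *yipoza > yipozo > yipuzu  (by vowel merger, vowel merger)
No other proto-form is consistent with every reflex, so the reconstruction is *yipoza.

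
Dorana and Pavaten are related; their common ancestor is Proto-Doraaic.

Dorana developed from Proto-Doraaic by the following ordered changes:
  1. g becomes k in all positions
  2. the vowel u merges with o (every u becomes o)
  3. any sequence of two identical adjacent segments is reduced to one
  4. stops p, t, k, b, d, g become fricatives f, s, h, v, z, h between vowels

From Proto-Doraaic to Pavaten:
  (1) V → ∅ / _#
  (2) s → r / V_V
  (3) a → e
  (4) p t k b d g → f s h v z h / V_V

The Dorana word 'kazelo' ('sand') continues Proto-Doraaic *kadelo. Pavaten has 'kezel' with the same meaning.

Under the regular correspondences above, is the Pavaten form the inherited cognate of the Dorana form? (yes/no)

yes

Derive the expected Pavaten reflex of *kadelo:
Pavaten: *kadelo > kadel > kedel > kezel  (by apocope, vowel merger, intervocalic lenition)
Pavaten 'kezel' matches the regular reflex exactly, so the pair is cognate.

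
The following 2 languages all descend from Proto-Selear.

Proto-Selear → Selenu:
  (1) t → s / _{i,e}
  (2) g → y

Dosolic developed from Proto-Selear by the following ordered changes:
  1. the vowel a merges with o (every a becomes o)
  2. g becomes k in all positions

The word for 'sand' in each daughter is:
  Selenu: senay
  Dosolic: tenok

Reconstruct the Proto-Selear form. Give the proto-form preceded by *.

Position 4: Selenu has a, Dosolic has o. Selenu preserves a here (none of its changes turn any other segment into a), so the proto-segment is *a.
Position 5: Selenu has y, Dosolic has k. Taking the neighbouring segments as reconstructed: Selenu y could go back to *g or *y; Dosolic k could go back to *k or *g — the one source consistent with every daughter is *g.
Continuing position by position gives *tenag; check it forward:
Selenu: *tenag > senag > senay  (by palatalisation, unconditioned shift)
Dosolic: *tenag
  tenag → tenog   [vowel merger]
  tenog → tenok   [unconditioned shift]
  giving Dosolic tenok.
Only *tenag yields all of Selenu senay, Dosolic tenok.

*tenag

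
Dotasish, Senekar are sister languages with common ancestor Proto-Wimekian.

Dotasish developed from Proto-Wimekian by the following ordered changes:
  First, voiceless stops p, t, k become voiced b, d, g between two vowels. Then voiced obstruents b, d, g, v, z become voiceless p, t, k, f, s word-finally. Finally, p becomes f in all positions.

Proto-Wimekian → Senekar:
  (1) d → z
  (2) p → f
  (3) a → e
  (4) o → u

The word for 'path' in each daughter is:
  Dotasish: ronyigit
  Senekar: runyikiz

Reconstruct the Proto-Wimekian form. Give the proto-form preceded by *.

Position 2: Dotasish has o, Senekar has u. Dotasish preserves o here (none of its changes turn any other segment into o), so the proto-segment is *o.
Position 8: Dotasish has t, Senekar has z. Taking the neighbouring segments as reconstructed: Dotasish t could go back to *t or *d; Senekar z could go back to *d or *z — the one source consistent with every daughter is *d.
Position 6: Dotasish has g, Senekar has k. Senekar preserves k here (none of its changes turn any other segment into k), so the proto-segment is *k.
This points to *ronyikid. Verify forward in each daughter:
Dotasish: *ronyikid
  ronyikid → ronyigid   [intervocalic voicing]
  ronyigid → ronyigit   [final devoicing]
  ronyigit (rule 3 does not apply)
  giving Dotasish ronyigit.
Senekar: start from *ronyikid.
  rule 1 (unconditioned shift): ronyikid → ronyikiz
  rule 2: no change — ronyikiz
  rule 3: no change — ronyikiz
  rule 4 (vowel merger): ronyikiz → runyikiz
  ⇒ Senekar runyikiz
Only *ronyikid yields all of Dotasish ronyigit, Senekar runyikiz.

*ronyikid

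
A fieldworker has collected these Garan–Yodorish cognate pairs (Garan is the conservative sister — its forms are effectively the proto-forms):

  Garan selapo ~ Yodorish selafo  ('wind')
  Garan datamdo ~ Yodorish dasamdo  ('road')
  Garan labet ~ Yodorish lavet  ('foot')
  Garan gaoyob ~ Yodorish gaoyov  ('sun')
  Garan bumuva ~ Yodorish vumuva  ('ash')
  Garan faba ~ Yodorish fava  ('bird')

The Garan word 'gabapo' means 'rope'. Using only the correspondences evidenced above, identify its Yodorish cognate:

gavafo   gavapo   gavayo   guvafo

gavafo

faba ~ fava — Garan b corresponds to Yodorish v between vowels (before a back vowel).
selapo ~ selafo — Garan p corresponds to Yodorish f between vowels (before a back vowel).
Applying these to Garan 'gabapo':
  gabapo → gavapo   (b→v between vowels (before a back vowel))
  gavapo → gavafo   (p→f between vowels (before a back vowel))
So the Yodorish cognate is 'gavafo'.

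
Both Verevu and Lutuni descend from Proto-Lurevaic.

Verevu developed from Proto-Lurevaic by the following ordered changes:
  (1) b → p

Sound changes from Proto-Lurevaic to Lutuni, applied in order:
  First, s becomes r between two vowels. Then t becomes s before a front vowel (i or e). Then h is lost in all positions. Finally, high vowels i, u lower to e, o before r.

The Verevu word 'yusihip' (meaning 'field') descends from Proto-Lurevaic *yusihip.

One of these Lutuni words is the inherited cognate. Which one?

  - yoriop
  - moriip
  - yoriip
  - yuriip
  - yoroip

Lutuni: start from *yusihip.
  rule 1 (rhotacism): yusihip → yurihip
  rule 2: no change — yurihip
  rule 3 (h-loss): yurihip → yuriip
  rule 4 (pre-rhotic lowering): yuriip → yoriip
  ⇒ Lutuni yoriip
The other candidates each miss or misapply at least one Lutuni change.

yoriip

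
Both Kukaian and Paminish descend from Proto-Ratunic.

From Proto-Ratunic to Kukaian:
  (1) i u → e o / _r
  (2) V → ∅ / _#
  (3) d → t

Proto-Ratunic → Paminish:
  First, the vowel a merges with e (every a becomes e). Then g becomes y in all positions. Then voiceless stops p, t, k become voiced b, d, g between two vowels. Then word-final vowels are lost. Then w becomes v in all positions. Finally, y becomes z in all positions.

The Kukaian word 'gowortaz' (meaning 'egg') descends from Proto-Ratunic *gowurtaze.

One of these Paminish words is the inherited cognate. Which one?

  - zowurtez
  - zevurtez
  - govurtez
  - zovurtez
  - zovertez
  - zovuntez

zovurtez

Paminish: start from *gowurtaze.
  rule 1 (vowel merger): gowurtaze → gowurteze
  rule 2 (unconditioned shift): gowurteze → yowurteze
  rule 3: no change — yowurteze
  rule 4 (apocope): yowurteze → yowurtez
  rule 5 (unconditioned shift): yowurtez → yovurtez
  rule 6 (unconditioned shift): yovurtez → zovurtez
  ⇒ Paminish zovurtez
Only 'zovurtez' matches the regular Paminish development of *gowurtaze.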